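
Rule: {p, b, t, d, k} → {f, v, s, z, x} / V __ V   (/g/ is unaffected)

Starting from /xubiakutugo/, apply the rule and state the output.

xuviaxusugo

/b/ is a stop between vowels /u/ and /i/, so it spirantizes to the fricative [v].
/k/ is a stop between vowels /a/ and /u/, so it spirantizes to the fricative [x].
/t/ is a stop between vowels /u/ and /u/, so it spirantizes to the fricative [s].
Surface form: [xuviaxusugo].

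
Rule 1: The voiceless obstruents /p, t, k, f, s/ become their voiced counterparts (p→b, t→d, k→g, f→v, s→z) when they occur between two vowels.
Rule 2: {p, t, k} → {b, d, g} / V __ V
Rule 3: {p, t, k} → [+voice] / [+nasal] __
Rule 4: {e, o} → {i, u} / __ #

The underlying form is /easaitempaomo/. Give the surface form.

eazaidembaomu

Rule 1 (intervocalic voicing): /s/ is a voiceless obstruent between vowels /a/ and /a/, so it voices to [z]. /t/ is a voiceless obstruent between vowels /i/ and /e/, so it voices to [d]. /easaitempaomo/ → eazaidempaomo.
Rule 2 (intervocalic voicing): no segment meets the environment; /eazaidempaomo/ is unchanged.
Rule 3 (post-nasal voicing): /p/ is a voiceless stop immediately after the nasal /m/, so it voices to [b]. /eazaidempaomo/ → eazaidembaomo.
Rule 4 (final vowel raising): /o/ is a mid vowel in word-final position, so it raises to [u]. /eazaidembaomo/ → eazaidembaomu.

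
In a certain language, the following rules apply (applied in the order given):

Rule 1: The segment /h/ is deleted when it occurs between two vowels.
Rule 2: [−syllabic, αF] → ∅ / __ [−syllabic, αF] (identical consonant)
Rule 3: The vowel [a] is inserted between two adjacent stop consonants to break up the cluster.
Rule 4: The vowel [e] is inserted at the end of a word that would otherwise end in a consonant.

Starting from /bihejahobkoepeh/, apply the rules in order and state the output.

Rule 1 (intervocalic h-deletion): /h/ occurs between vowels /i/ and /e/, so it deletes. /h/ occurs between vowels /a/ and /o/, so it deletes. /bihejahobkoepeh/ → biejaobkoepeh.
Rule 2 (degemination): no segment meets the environment; /biejaobkoepeh/ is unchanged.
Rule 3 (stop-cluster a-epenthesis): /b/ and /k/ form a stop–stop cluster, so [a] is inserted between them. /biejaobkoepeh/ → biejaobakoepeh.
Rule 4 (final e-epenthesis): the form ends in the consonant /h/, so [e] is inserted word-finally. /biejaobakoepeh/ → biejaobakoepehe.

biejaobakoepehe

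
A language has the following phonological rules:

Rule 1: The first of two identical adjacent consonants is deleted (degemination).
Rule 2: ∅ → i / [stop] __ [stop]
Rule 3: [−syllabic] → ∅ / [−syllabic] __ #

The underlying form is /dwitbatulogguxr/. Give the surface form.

Rule 1 (degemination): /gg/ is a geminate; the first /g/ deletes. /dwitbatulogguxr/ → dwitbatuloguxr.
Rule 2 (stop-cluster i-epenthesis): /t/ and /b/ form a stop–stop cluster, so [i] is inserted between them. /dwitbatuloguxr/ → dwitibatuloguxr.
Rule 3 (final cluster simplification): /r/ is the second consonant of a word-final cluster /xr/, so it deletes. /dwitibatuloguxr/ → dwitibatulogux.

dwitibatulogux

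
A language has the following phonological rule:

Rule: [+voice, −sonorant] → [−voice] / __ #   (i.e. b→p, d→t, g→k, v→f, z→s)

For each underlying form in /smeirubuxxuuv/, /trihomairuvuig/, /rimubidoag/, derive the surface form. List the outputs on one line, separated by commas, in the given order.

/smeirubuxxuuv/: /v/ is a voiced obstruent in word-final position, so it devoices to [f]. → [smeirubuxxuuf].
/trihomairuvuig/: /g/ is a voiced obstruent in word-final position, so it devoices to [k]. → [trihomairuvuik].
/rimubidoag/: /g/ is a voiced obstruent in word-final position, so it devoices to [k]. → [rimubidoak].

smeirubuxxuuf, trihomairuvuik, rimubidoak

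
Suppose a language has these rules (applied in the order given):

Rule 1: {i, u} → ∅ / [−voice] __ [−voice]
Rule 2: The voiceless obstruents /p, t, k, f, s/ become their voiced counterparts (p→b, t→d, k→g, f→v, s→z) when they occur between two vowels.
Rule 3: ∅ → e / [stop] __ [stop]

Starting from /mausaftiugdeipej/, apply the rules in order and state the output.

Rule 1 (high vowel syncope): no segment meets the environment; /mausaftiugdeipej/ is unchanged.
Rule 2 (intervocalic voicing): /s/ is a voiceless obstruent between vowels /u/ and /a/, so it voices to [z]. /p/ is a voiceless obstruent between vowels /i/ and /e/, so it voices to [b]. /mausaftiugdeipej/ → mauzaftiugdeibej.
Rule 3 (stop-cluster e-epenthesis): /g/ and /d/ form a stop–stop cluster, so [e] is inserted between them. /mauzaftiugdeibej/ → mauzaftiugedeibej.

mauzaftiugedeibej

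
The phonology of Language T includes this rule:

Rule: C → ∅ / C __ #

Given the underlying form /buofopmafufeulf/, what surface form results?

/f/ is the second consonant of a word-final cluster /lf/, so it deletes.
Surface form: [buofopmafufeul].

buofopmafufeul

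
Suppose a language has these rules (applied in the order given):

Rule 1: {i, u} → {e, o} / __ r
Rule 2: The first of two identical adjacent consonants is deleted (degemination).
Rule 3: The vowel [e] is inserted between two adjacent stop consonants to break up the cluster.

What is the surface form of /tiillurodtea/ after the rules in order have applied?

tiilorodetea

Rule 1 (pre-rhotic lowering): /u/ is a high vowel immediately before /r/, so it lowers to [o]. /tiillurodtea/ → tiillorodtea.
Rule 2 (degemination): /ll/ is a geminate; the first /l/ deletes. /tiillorodtea/ → tiilorodtea.
Rule 3 (stop-cluster e-epenthesis): /d/ and /t/ form a stop–stop cluster, so [e] is inserted between them. /tiilorodtea/ → tiilorodetea.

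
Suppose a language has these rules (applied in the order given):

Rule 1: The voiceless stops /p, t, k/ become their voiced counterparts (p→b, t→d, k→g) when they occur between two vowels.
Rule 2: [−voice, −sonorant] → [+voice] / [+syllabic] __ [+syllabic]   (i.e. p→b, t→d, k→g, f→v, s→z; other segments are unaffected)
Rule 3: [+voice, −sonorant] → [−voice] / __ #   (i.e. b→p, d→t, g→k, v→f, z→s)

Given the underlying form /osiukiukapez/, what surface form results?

Rule 1 (intervocalic voicing): /k/ is a voiceless stop between vowels /u/ and /i/, so it voices to [g]. /k/ is a voiceless stop between vowels /u/ and /a/, so it voices to [g]. /p/ is a voiceless stop between vowels /a/ and /e/, so it voices to [b]. /osiukiukapez/ → osiugiugabez.
Rule 2 (intervocalic voicing): /s/ is a voiceless obstruent between vowels /o/ and /i/, so it voices to [z]. /osiugiugabez/ → oziugiugabez.
Rule 3 (final devoicing): /z/ is a voiced obstruent in word-final position, so it devoices to [s]. /oziugiugabez/ → oziugiugabes.

oziugiugabes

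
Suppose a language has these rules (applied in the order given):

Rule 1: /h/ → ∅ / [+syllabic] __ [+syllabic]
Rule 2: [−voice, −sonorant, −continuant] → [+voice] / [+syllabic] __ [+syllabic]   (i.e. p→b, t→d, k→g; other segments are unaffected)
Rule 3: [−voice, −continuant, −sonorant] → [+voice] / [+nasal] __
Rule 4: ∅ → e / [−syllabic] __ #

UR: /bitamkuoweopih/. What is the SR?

Rule 1 (intervocalic h-deletion): no segment meets the environment; /bitamkuoweopih/ is unchanged.
Rule 2 (intervocalic voicing): /t/ is a voiceless stop between vowels /i/ and /a/, so it voices to [d]. /p/ is a voiceless stop between vowels /o/ and /i/, so it voices to [b]. /bitamkuoweopih/ → bidamkuoweobih.
Rule 3 (post-nasal voicing): /k/ is a voiceless stop immediately after the nasal /m/, so it voices to [g]. /bidamkuoweobih/ → bidamguoweobih.
Rule 4 (final e-epenthesis): the form ends in the consonant /h/, so [e] is inserted word-finally. /bidamguoweobih/ → bidamguoweobihe.

bidamguoweobihe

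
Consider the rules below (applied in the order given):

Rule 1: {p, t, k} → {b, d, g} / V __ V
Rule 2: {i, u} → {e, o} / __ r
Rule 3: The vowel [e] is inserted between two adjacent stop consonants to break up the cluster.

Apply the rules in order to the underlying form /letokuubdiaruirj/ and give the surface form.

Rule 1 (intervocalic voicing): /t/ is a voiceless stop between vowels /e/ and /o/, so it voices to [d]. /k/ is a voiceless stop between vowels /o/ and /u/, so it voices to [g]. /letokuubdiaruirj/ → ledoguubdiaruirj.
Rule 2 (pre-rhotic lowering): /i/ is a high vowel immediately before /r/, so it lowers to [e]. /ledoguubdiaruirj/ → ledoguubdiaruerj.
Rule 3 (stop-cluster e-epenthesis): /b/ and /d/ form a stop–stop cluster, so [e] is inserted between them. /ledoguubdiaruerj/ → ledoguubediaruerj.

ledoguubediaruerj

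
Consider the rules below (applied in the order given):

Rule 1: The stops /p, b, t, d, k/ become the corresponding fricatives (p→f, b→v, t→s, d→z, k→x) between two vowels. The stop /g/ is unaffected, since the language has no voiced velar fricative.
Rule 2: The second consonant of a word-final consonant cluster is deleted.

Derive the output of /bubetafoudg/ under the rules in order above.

buvesafoud

Rule 1 (intervocalic spirantization): /b/ is a stop between vowels /u/ and /e/, so it spirantizes to the fricative [v]. /t/ is a stop between vowels /e/ and /a/, so it spirantizes to the fricative [s]. /bubetafoudg/ → buvesafoudg.
Rule 2 (final cluster simplification): /g/ is the second consonant of a word-final cluster /dg/, so it deletes. /buvesafoudg/ → buvesafoud.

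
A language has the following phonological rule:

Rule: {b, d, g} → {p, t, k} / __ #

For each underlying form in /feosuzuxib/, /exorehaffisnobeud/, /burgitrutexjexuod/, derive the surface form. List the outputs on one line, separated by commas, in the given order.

/feosuzuxib/: /b/ is a voiced stop in word-final position, so it devoices to [p]. → [feosuzuxip].
/exorehaffisnobeud/: /d/ is a voiced stop in word-final position, so it devoices to [t]. → [exorehaffisnobeut].
/burgitrutexjexuod/: /d/ is a voiced stop in word-final position, so it devoices to [t]. → [burgitrutexjexuot].

feosuzuxip, exorehaffisnobeut, burgitrutexjexuot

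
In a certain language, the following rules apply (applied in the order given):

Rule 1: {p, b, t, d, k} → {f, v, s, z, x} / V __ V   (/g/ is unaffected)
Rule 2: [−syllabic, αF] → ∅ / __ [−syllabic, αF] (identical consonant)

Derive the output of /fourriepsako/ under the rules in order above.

Rule 1 (intervocalic spirantization): /k/ is a stop between vowels /a/ and /o/, so it spirantizes to the fricative [x]. /fourriepsako/ → fourriepsaxo.
Rule 2 (degemination): /rr/ is a geminate; the first /r/ deletes. /fourriepsaxo/ → fouriepsaxo.

fouriepsaxo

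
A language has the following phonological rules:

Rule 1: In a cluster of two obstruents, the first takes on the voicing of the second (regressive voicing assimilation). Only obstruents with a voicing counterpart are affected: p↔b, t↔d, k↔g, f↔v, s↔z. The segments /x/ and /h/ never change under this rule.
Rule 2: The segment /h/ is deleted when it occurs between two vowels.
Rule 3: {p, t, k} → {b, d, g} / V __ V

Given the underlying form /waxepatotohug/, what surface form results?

Rule 1 (regressive voicing assimilation): no segment meets the environment; /waxepatotohug/ is unchanged.
Rule 2 (intervocalic h-deletion): /h/ occurs between vowels /o/ and /u/, so it deletes. /waxepatotohug/ → waxepatotoug.
Rule 3 (intervocalic voicing): /p/ is a voiceless stop between vowels /e/ and /a/, so it voices to [b]. /t/ is a voiceless stop between vowels /a/ and /o/, so it voices to [d]. /t/ is a voiceless stop between vowels /o/ and /o/, so it voices to [d]. /waxepatotoug/ → waxebadodoug.

waxebadodoug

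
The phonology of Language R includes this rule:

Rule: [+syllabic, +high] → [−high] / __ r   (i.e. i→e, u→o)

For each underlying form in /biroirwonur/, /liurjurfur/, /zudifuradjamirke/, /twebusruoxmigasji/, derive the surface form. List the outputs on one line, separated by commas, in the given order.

beroerwonor, liorjorfor, zudiforadjamerke, twebusruoxmigasji

/biroirwonur/: /i/ is a high vowel immediately before /r/, so it lowers to [e]. /i/ is a high vowel immediately before /r/, so it lowers to [e]. /u/ is a high vowel immediately before /r/, so it lowers to [o]. → [beroerwonor].
/liurjurfur/: /u/ is a high vowel immediately before /r/, so it lowers to [o]. /u/ is a high vowel immediately before /r/, so it lowers to [o]. /u/ is a high vowel immediately before /r/, so it lowers to [o]. → [liorjorfor].
/zudifuradjamirke/: /u/ is a high vowel immediately before /r/, so it lowers to [o]. /i/ is a high vowel immediately before /r/, so it lowers to [e]. → [zudiforadjamerke].
/twebusruoxmigasji/: the rule's environment is not met; surfaces unchanged as [twebusruoxmigasji].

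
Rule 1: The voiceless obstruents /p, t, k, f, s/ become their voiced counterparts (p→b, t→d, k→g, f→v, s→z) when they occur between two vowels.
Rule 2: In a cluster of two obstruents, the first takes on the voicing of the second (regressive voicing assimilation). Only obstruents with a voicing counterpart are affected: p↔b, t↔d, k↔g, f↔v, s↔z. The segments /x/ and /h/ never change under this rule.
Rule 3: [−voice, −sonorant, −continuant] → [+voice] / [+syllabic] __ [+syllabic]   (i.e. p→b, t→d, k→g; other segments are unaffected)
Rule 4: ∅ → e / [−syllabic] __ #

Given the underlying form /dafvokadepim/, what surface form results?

davvogadebime

Rule 1 (intervocalic voicing): /k/ is a voiceless obstruent between vowels /o/ and /a/, so it voices to [g]. /p/ is a voiceless obstruent between vowels /e/ and /i/, so it voices to [b]. /dafvokadepim/ → dafvogadebim.
Rule 2 (regressive voicing assimilation): /f/ precedes the voiced obstruent /v/, so it voices to [v] by assimilation. /dafvogadebim/ → davvogadebim.
Rule 3 (intervocalic voicing): no segment meets the environment; /davvogadebim/ is unchanged.
Rule 4 (final e-epenthesis): the form ends in the consonant /m/, so [e] is inserted word-finally. /davvogadebim/ → davvogadebime.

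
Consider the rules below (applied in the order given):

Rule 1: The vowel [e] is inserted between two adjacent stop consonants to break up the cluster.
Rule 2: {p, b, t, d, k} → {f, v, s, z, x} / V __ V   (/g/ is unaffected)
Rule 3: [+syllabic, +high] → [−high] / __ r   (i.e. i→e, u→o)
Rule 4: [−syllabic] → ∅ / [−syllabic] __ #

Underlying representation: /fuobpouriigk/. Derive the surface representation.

Rule 1 (stop-cluster e-epenthesis): /b/ and /p/ form a stop–stop cluster, so [e] is inserted between them. /g/ and /k/ form a stop–stop cluster, so [e] is inserted between them. /fuobpouriigk/ → fuobepouriigek.
Rule 2 (intervocalic spirantization): /b/ is a stop between vowels /o/ and /e/, so it spirantizes to the fricative [v]. /p/ is a stop between vowels /e/ and /o/, so it spirantizes to the fricative [f]. /fuobepouriigek/ → fuovefouriigek.
Rule 3 (pre-rhotic lowering): /u/ is a high vowel immediately before /r/, so it lowers to [o]. /fuovefouriigek/ → fuovefooriigek.
Rule 4 (final cluster simplification): no segment meets the environment; /fuovefooriigek/ is unchanged.

fuovefooriigek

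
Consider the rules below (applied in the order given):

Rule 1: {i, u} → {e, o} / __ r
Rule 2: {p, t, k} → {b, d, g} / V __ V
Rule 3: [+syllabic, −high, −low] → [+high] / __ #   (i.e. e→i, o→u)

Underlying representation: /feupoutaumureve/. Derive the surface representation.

feuboudaumorevi

Rule 1 (pre-rhotic lowering): /u/ is a high vowel immediately before /r/, so it lowers to [o]. /feupoutaumureve/ → feupoutaumoreve.
Rule 2 (intervocalic voicing): /p/ is a voiceless stop between vowels /u/ and /o/, so it voices to [b]. /t/ is a voiceless stop between vowels /u/ and /a/, so it voices to [d]. /feupoutaumoreve/ → feuboudaumoreve.
Rule 3 (final vowel raising): /e/ is a mid vowel in word-final position, so it raises to [i]. /feuboudaumoreve/ → feuboudaumorevi.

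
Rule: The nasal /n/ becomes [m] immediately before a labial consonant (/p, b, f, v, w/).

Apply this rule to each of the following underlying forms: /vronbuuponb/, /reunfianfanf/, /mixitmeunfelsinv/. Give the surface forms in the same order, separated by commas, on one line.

vrombuupomb, reumfiamfamf, mixitmeumfelsimv

/vronbuuponb/: /n/ precedes the labial consonant /b/, so it assimilates in place to [m]. /n/ precedes the labial consonant /b/, so it assimilates in place to [m]. → [vrombuupomb].
/reunfianfanf/: /n/ precedes the labial consonant /f/, so it assimilates in place to [m]. /n/ precedes the labial consonant /f/, so it assimilates in place to [m]. /n/ precedes the labial consonant /f/, so it assimilates in place to [m]. → [reumfiamfamf].
/mixitmeunfelsinv/: /n/ precedes the labial consonant /f/, so it assimilates in place to [m]. /n/ precedes the labial consonant /v/, so it assimilates in place to [m]. → [mixitmeumfelsimv].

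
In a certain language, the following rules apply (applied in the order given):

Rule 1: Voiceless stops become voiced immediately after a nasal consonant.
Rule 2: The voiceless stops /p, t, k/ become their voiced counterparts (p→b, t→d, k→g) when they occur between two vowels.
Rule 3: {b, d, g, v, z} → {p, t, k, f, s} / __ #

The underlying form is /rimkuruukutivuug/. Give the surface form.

rimguruugudivuuk

Rule 1 (post-nasal voicing): /k/ is a voiceless stop immediately after the nasal /m/, so it voices to [g]. /rimkuruukutivuug/ → rimguruukutivuug.
Rule 2 (intervocalic voicing): /k/ is a voiceless stop between vowels /u/ and /u/, so it voices to [g]. /t/ is a voiceless stop between vowels /u/ and /i/, so it voices to [d]. /rimguruukutivuug/ → rimguruugudivuug.
Rule 3 (final devoicing): /g/ is a voiced obstruent in word-final position, so it devoices to [k]. /rimguruugudivuug/ → rimguruugudivuuk.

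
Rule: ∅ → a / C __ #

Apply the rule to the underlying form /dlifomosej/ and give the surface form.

the form ends in the consonant /j/, so [a] is inserted word-finally.
Surface form: [dlifomoseja].

dlifomoseja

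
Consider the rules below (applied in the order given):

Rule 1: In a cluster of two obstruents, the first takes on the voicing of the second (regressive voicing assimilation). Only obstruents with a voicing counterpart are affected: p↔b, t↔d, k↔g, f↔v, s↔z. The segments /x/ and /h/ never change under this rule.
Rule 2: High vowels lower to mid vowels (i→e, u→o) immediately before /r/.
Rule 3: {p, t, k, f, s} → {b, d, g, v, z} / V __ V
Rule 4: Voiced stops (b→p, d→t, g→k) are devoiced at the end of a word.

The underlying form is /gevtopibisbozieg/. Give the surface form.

geftobibizboziek

Rule 1 (regressive voicing assimilation): /v/ precedes the voiceless obstruent /t/, so it devoices to [f] by assimilation. /s/ precedes the voiced obstruent /b/, so it voices to [z] by assimilation. /gevtopibisbozieg/ → geftopibizbozieg.
Rule 2 (pre-rhotic lowering): no segment meets the environment; /geftopibizbozieg/ is unchanged.
Rule 3 (intervocalic voicing): /p/ is a voiceless obstruent between vowels /o/ and /i/, so it voices to [b]. /geftopibizbozieg/ → geftobibizbozieg.
Rule 4 (final devoicing): /g/ is a voiced stop in word-final position, so it devoices to [k]. /geftobibizbozieg/ → geftobibizboziek.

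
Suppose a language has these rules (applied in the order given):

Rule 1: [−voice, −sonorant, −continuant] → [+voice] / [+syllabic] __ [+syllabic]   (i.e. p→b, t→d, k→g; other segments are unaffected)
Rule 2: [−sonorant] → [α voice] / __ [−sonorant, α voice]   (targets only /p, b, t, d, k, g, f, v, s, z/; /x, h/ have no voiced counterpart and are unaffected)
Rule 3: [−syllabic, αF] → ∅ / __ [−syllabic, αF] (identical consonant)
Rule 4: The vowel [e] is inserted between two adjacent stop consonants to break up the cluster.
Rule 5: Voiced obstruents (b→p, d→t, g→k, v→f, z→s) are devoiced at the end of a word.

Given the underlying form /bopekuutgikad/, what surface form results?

bobeguudegigat

Rule 1 (intervocalic voicing): /p/ is a voiceless stop between vowels /o/ and /e/, so it voices to [b]. /k/ is a voiceless stop between vowels /e/ and /u/, so it voices to [g]. /k/ is a voiceless stop between vowels /i/ and /a/, so it voices to [g]. /bopekuutgikad/ → bobeguutgigad.
Rule 2 (regressive voicing assimilation): /t/ precedes the voiced obstruent /g/, so it voices to [d] by assimilation. /bobeguutgigad/ → bobeguudgigad.
Rule 3 (degemination): no segment meets the environment; /bobeguudgigad/ is unchanged.
Rule 4 (stop-cluster e-epenthesis): /d/ and /g/ form a stop–stop cluster, so [e] is inserted between them. /bobeguudgigad/ → bobeguudegigad.
Rule 5 (final devoicing): /d/ is a voiced obstruent in word-final position, so it devoices to [t]. /bobeguudegigad/ → bobeguudegigat.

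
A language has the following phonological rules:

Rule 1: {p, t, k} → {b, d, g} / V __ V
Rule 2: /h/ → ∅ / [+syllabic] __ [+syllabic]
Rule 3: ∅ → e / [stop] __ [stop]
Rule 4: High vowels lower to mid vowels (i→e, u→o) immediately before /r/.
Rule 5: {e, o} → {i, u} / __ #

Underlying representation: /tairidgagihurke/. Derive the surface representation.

taeridegagiorki

Rule 1 (intervocalic voicing): no segment meets the environment; /tairidgagihurke/ is unchanged.
Rule 2 (intervocalic h-deletion): /h/ occurs between vowels /i/ and /u/, so it deletes. /tairidgagihurke/ → tairidgagiurke.
Rule 3 (stop-cluster e-epenthesis): /d/ and /g/ form a stop–stop cluster, so [e] is inserted between them. /tairidgagiurke/ → tairidegagiurke.
Rule 4 (pre-rhotic lowering): /i/ is a high vowel immediately before /r/, so it lowers to [e]. /u/ is a high vowel immediately before /r/, so it lowers to [o]. /tairidegagiurke/ → taeridegagiorke.
Rule 5 (final vowel raising): /e/ is a mid vowel in word-final position, so it raises to [i]. /taeridegagiorke/ → taeridegagiorki.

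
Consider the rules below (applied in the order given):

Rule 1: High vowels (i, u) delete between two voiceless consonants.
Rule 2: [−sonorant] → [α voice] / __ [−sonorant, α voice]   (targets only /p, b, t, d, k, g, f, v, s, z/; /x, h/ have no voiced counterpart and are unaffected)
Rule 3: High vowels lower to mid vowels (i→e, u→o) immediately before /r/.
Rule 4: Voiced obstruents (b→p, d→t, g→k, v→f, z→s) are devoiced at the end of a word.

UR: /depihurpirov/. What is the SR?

dephorperof

Rule 1 (high vowel syncope): /i/ is a high vowel flanked by voiceless consonants /p/ and /h/, so it deletes. /depihurpirov/ → dephurpirov.
Rule 2 (regressive voicing assimilation): no segment meets the environment; /dephurpirov/ is unchanged.
Rule 3 (pre-rhotic lowering): /u/ is a high vowel immediately before /r/, so it lowers to [o]. /i/ is a high vowel immediately before /r/, so it lowers to [e]. /dephurpirov/ → dephorperov.
Rule 4 (final devoicing): /v/ is a voiced obstruent in word-final position, so it devoices to [f]. /dephorperov/ → dephorperof.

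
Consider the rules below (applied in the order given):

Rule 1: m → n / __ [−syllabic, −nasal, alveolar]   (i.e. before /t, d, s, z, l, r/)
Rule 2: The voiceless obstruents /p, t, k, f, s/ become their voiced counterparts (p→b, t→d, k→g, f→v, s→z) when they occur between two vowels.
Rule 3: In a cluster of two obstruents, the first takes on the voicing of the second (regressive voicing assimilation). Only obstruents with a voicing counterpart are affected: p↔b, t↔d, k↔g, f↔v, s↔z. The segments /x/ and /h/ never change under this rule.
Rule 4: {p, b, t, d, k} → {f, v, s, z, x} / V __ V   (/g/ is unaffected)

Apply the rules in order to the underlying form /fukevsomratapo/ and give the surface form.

fugefsonrazavo

Rule 1 (nasal place assimilation): /m/ precedes the alveolar consonant /r/, so it assimilates in place to [n]. /fukevsomratapo/ → fukevsonratapo.
Rule 2 (intervocalic voicing): /k/ is a voiceless obstruent between vowels /u/ and /e/, so it voices to [g]. /t/ is a voiceless obstruent between vowels /a/ and /a/, so it voices to [d]. /p/ is a voiceless obstruent between vowels /a/ and /o/, so it voices to [b]. /fukevsonratapo/ → fugevsonradabo.
Rule 3 (regressive voicing assimilation): /v/ precedes the voiceless obstruent /s/, so it devoices to [f] by assimilation. /fugevsonradabo/ → fugefsonradabo.
Rule 4 (intervocalic spirantization): /d/ is a stop between vowels /a/ and /a/, so it spirantizes to the fricative [z]. /b/ is a stop between vowels /a/ and /o/, so it spirantizes to the fricative [v]. /fugefsonradabo/ → fugefsonrazavo.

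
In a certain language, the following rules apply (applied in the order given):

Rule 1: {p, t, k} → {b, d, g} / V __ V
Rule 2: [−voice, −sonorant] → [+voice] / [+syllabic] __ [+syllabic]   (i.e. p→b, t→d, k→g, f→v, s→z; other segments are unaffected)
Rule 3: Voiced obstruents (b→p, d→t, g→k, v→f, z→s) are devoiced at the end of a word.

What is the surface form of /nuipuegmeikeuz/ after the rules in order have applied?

nuibuegmeigeus

Rule 1 (intervocalic voicing): /p/ is a voiceless stop between vowels /i/ and /u/, so it voices to [b]. /k/ is a voiceless stop between vowels /i/ and /e/, so it voices to [g]. /nuipuegmeikeuz/ → nuibuegmeigeuz.
Rule 2 (intervocalic voicing): no segment meets the environment; /nuibuegmeigeuz/ is unchanged.
Rule 3 (final devoicing): /z/ is a voiced obstruent in word-final position, so it devoices to [s]. /nuibuegmeigeuz/ → nuibuegmeigeus.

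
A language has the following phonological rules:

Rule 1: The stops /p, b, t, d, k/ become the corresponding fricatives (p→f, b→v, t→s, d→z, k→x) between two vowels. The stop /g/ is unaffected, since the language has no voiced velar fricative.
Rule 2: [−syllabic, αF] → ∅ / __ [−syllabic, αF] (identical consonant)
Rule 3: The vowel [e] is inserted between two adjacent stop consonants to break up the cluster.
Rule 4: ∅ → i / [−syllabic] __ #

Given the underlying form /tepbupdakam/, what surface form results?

Rule 1 (intervocalic spirantization): /k/ is a stop between vowels /a/ and /a/, so it spirantizes to the fricative [x]. /tepbupdakam/ → tepbupdaxam.
Rule 2 (degemination): no segment meets the environment; /tepbupdaxam/ is unchanged.
Rule 3 (stop-cluster e-epenthesis): /p/ and /b/ form a stop–stop cluster, so [e] is inserted between them. /p/ and /d/ form a stop–stop cluster, so [e] is inserted between them. /tepbupdaxam/ → tepebupedaxam.
Rule 4 (final i-epenthesis): the form ends in the consonant /m/, so [i] is inserted word-finally. /tepebupedaxam/ → tepebupedaxami.

tepebupedaxami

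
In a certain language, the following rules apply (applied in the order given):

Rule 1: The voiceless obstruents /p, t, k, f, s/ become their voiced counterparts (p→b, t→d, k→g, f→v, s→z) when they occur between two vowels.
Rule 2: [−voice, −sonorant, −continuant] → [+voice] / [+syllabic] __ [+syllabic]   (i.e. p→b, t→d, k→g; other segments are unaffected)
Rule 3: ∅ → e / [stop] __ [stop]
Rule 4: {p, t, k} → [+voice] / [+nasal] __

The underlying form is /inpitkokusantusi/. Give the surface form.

inbitekoguzanduzi

Rule 1 (intervocalic voicing): /k/ is a voiceless obstruent between vowels /o/ and /u/, so it voices to [g]. /s/ is a voiceless obstruent between vowels /u/ and /a/, so it voices to [z]. /s/ is a voiceless obstruent between vowels /u/ and /i/, so it voices to [z]. /inpitkokusantusi/ → inpitkoguzantuzi.
Rule 2 (intervocalic voicing): no segment meets the environment; /inpitkoguzantuzi/ is unchanged.
Rule 3 (stop-cluster e-epenthesis): /t/ and /k/ form a stop–stop cluster, so [e] is inserted between them. /inpitkoguzantuzi/ → inpitekoguzantuzi.
Rule 4 (post-nasal voicing): /p/ is a voiceless stop immediately after the nasal /n/, so it voices to [b]. /t/ is a voiceless stop immediately after the nasal /n/, so it voices to [d]. /inpitekoguzantuzi/ → inbitekoguzanduzi.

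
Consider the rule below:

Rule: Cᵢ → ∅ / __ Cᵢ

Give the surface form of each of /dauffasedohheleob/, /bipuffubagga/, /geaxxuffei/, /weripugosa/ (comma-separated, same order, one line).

/dauffasedohheleob/: /ff/ is a geminate; the first /f/ deletes. /hh/ is a geminate; the first /h/ deletes. → [daufasedoheleob].
/bipuffubagga/: /ff/ is a geminate; the first /f/ deletes. /gg/ is a geminate; the first /g/ deletes. → [bipufubaga].
/geaxxuffei/: /xx/ is a geminate; the first /x/ deletes. /ff/ is a geminate; the first /f/ deletes. → [geaxufei].
/weripugosa/: the rule's environment is not met; surfaces unchanged as [weripugosa].

daufasedoheleob, bipufubaga, geaxufei, weripugosa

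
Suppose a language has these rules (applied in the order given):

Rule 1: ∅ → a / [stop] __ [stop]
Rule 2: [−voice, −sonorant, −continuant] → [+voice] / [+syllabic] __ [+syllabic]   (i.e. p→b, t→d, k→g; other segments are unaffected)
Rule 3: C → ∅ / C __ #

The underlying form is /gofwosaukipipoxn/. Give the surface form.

gofwosaugibibox

Rule 1 (stop-cluster a-epenthesis): no segment meets the environment; /gofwosaukipipoxn/ is unchanged.
Rule 2 (intervocalic voicing): /k/ is a voiceless stop between vowels /u/ and /i/, so it voices to [g]. /p/ is a voiceless stop between vowels /i/ and /i/, so it voices to [b]. /p/ is a voiceless stop between vowels /i/ and /o/, so it voices to [b]. /gofwosaukipipoxn/ → gofwosaugibiboxn.
Rule 3 (final cluster simplification): /n/ is the second consonant of a word-final cluster /xn/, so it deletes. /gofwosaugibiboxn/ → gofwosaugibibox.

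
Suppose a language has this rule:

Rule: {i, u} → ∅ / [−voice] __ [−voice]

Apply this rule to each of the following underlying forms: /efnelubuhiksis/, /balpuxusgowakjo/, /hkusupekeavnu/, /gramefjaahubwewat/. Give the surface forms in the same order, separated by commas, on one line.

/efnelubuhiksis/: /i/ is a high vowel flanked by voiceless consonants /h/ and /k/, so it deletes. /i/ is a high vowel flanked by voiceless consonants /s/ and /s/, so it deletes. → [efnelubuhkss].
/balpuxusgowakjo/: /u/ is a high vowel flanked by voiceless consonants /p/ and /x/, so it deletes. /u/ is a high vowel flanked by voiceless consonants /x/ and /s/, so it deletes. → [balpxsgowakjo].
/hkusupekeavnu/: /u/ is a high vowel flanked by voiceless consonants /k/ and /s/, so it deletes. /u/ is a high vowel flanked by voiceless consonants /s/ and /p/, so it deletes. → [hkspekeavnu].
/gramefjaahubwewat/: the rule's environment is not met; surfaces unchanged as [gramefjaahubwewat].

efnelubuhkss, balpxsgowakjo, hkspekeavnu, gramefjaahubwewat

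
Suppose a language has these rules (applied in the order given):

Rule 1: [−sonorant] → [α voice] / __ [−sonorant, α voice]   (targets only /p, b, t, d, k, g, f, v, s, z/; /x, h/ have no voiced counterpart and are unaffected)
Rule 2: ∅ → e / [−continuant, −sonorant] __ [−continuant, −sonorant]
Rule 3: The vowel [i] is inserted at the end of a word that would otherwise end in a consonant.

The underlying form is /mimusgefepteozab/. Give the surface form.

Rule 1 (regressive voicing assimilation): /s/ precedes the voiced obstruent /g/, so it voices to [z] by assimilation. /mimusgefepteozab/ → mimuzgefepteozab.
Rule 2 (stop-cluster e-epenthesis): /p/ and /t/ form a stop–stop cluster, so [e] is inserted between them. /mimuzgefepteozab/ → mimuzgefepeteozab.
Rule 3 (final i-epenthesis): the form ends in the consonant /b/, so [i] is inserted word-finally. /mimuzgefepeteozab/ → mimuzgefepeteozabi.

mimuzgefepeteozabi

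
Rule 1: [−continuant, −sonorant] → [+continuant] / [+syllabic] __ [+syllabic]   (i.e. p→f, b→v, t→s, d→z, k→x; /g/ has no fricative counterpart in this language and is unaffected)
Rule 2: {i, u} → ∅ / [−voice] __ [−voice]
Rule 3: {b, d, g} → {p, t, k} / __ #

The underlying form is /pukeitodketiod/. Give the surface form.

pxeisodkesiot

Rule 1 (intervocalic spirantization): /k/ is a stop between vowels /u/ and /e/, so it spirantizes to the fricative [x]. /t/ is a stop between vowels /i/ and /o/, so it spirantizes to the fricative [s]. /t/ is a stop between vowels /e/ and /i/, so it spirantizes to the fricative [s]. /pukeitodketiod/ → puxeisodkesiod.
Rule 2 (high vowel syncope): /u/ is a high vowel flanked by voiceless consonants /p/ and /x/, so it deletes. /puxeisodkesiod/ → pxeisodkesiod.
Rule 3 (final devoicing): /d/ is a voiced stop in word-final position, so it devoices to [t]. /pxeisodkesiod/ → pxeisodkesiot.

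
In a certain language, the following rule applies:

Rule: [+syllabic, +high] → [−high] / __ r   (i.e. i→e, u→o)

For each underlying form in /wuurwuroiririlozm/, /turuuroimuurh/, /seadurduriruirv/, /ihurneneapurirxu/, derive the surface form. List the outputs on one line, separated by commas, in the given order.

/wuurwuroiririlozm/: /u/ is a high vowel immediately before /r/, so it lowers to [o]. /u/ is a high vowel immediately before /r/, so it lowers to [o]. /i/ is a high vowel immediately before /r/, so it lowers to [e]. /i/ is a high vowel immediately before /r/, so it lowers to [e]. → [wuorworoererilozm].
/turuuroimuurh/: /u/ is a high vowel immediately before /r/, so it lowers to [o]. /u/ is a high vowel immediately before /r/, so it lowers to [o]. /u/ is a high vowel immediately before /r/, so it lowers to [o]. → [toruoroimuorh].
/seadurduriruirv/: /u/ is a high vowel immediately before /r/, so it lowers to [o]. /u/ is a high vowel immediately before /r/, so it lowers to [o]. /i/ is a high vowel immediately before /r/, so it lowers to [e]. /i/ is a high vowel immediately before /r/, so it lowers to [e]. → [seadordoreruerv].
/ihurneneapurirxu/: /u/ is a high vowel immediately before /r/, so it lowers to [o]. /u/ is a high vowel immediately before /r/, so it lowers to [o]. /i/ is a high vowel immediately before /r/, so it lowers to [e]. → [ihorneneaporerxu].

wuorworoererilozm, toruoroimuorh, seadordoreruerv, ihorneneaporerxu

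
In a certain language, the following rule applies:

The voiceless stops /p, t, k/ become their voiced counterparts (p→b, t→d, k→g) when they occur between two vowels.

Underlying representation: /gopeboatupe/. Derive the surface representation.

gobeboadube

/p/ is a voiceless stop between vowels /o/ and /e/, so it voices to [b].
/t/ is a voiceless stop between vowels /a/ and /u/, so it voices to [d].
/p/ is a voiceless stop between vowels /u/ and /e/, so it voices to [b].
Surface form: [gobeboadube].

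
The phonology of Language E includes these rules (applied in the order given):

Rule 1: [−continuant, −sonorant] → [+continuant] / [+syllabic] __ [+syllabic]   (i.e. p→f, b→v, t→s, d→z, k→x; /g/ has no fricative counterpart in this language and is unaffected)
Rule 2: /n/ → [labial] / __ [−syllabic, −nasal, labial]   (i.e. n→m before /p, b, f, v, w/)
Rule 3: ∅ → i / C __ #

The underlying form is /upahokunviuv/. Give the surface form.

Rule 1 (intervocalic spirantization): /p/ is a stop between vowels /u/ and /a/, so it spirantizes to the fricative [f]. /k/ is a stop between vowels /o/ and /u/, so it spirantizes to the fricative [x]. /upahokunviuv/ → ufahoxunviuv.
Rule 2 (nasal place assimilation): /n/ precedes the labial consonant /v/, so it assimilates in place to [m]. /ufahoxunviuv/ → ufahoxumviuv.
Rule 3 (final i-epenthesis): the form ends in the consonant /v/, so [i] is inserted word-finally. /ufahoxumviuv/ → ufahoxumviuvi.

ufahoxumviuvi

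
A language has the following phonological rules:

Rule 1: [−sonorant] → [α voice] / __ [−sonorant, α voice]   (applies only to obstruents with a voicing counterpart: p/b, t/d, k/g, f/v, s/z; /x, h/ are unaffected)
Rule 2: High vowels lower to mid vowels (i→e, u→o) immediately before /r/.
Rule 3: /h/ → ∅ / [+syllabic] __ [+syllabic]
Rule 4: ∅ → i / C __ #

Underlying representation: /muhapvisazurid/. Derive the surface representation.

Rule 1 (regressive voicing assimilation): /p/ precedes the voiced obstruent /v/, so it voices to [b] by assimilation. /muhapvisazurid/ → muhabvisazurid.
Rule 2 (pre-rhotic lowering): /u/ is a high vowel immediately before /r/, so it lowers to [o]. /muhabvisazurid/ → muhabvisazorid.
Rule 3 (intervocalic h-deletion): /h/ occurs between vowels /u/ and /a/, so it deletes. /muhabvisazorid/ → muabvisazorid.
Rule 4 (final i-epenthesis): the form ends in the consonant /d/, so [i] is inserted word-finally. /muabvisazorid/ → muabvisazoridi.

muabvisazoridi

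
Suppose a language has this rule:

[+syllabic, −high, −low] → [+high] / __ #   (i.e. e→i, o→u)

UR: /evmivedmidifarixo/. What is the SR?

/o/ is a mid vowel in word-final position, so it raises to [u].
Surface form: [evmivedmidifarixu].

evmivedmidifarixu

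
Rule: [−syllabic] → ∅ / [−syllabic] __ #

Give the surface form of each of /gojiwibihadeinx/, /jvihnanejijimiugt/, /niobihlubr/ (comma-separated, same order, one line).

gojiwibihadein, jvihnanejijimiug, niobihlub

/gojiwibihadeinx/: /x/ is the second consonant of a word-final cluster /nx/, so it deletes. → [gojiwibihadein].
/jvihnanejijimiugt/: /t/ is the second consonant of a word-final cluster /gt/, so it deletes. → [jvihnanejijimiug].
/niobihlubr/: /r/ is the second consonant of a word-final cluster /br/, so it deletes. → [niobihlub].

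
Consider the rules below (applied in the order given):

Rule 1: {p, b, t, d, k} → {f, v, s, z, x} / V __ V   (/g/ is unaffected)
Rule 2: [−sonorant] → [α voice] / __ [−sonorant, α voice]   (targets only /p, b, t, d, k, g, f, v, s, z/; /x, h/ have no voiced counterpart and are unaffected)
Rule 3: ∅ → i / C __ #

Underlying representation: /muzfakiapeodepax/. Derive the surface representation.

Rule 1 (intervocalic spirantization): /k/ is a stop between vowels /a/ and /i/, so it spirantizes to the fricative [x]. /p/ is a stop between vowels /a/ and /e/, so it spirantizes to the fricative [f]. /d/ is a stop between vowels /o/ and /e/, so it spirantizes to the fricative [z]. /p/ is a stop between vowels /e/ and /a/, so it spirantizes to the fricative [f]. /muzfakiapeodepax/ → muzfaxiafeozefax.
Rule 2 (regressive voicing assimilation): /z/ precedes the voiceless obstruent /f/, so it devoices to [s] by assimilation. /muzfaxiafeozefax/ → musfaxiafeozefax.
Rule 3 (final i-epenthesis): the form ends in the consonant /x/, so [i] is inserted word-finally. /musfaxiafeozefax/ → musfaxiafeozefaxi.

musfaxiafeozefaxi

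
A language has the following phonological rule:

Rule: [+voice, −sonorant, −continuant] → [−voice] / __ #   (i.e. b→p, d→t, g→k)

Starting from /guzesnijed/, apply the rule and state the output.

Scanning /guzesnijed/: /g/ at position 1 is not in the conditioning environment; /d/ is a voiced stop in word-final position, so it devoices to [t].
Result: [guzesnijet].

guzesnijet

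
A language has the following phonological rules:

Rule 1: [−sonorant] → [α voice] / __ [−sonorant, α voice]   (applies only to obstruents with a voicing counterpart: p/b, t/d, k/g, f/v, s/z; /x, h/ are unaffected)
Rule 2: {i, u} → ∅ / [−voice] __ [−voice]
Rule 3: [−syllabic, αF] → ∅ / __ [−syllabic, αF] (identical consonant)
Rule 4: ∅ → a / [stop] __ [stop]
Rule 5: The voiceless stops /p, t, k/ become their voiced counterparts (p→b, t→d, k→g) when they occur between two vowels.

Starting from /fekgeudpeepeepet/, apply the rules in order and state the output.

fegeudabeebeebet

Rule 1 (regressive voicing assimilation): /k/ precedes the voiced obstruent /g/, so it voices to [g] by assimilation. /d/ precedes the voiceless obstruent /p/, so it devoices to [t] by assimilation. /fekgeudpeepeepet/ → feggeutpeepeepet.
Rule 2 (high vowel syncope): no segment meets the environment; /feggeutpeepeepet/ is unchanged.
Rule 3 (degemination): /gg/ is a geminate; the first /g/ deletes. /feggeutpeepeepet/ → fegeutpeepeepet.
Rule 4 (stop-cluster a-epenthesis): /t/ and /p/ form a stop–stop cluster, so [a] is inserted between them. /fegeutpeepeepet/ → fegeutapeepeepet.
Rule 5 (intervocalic voicing): /t/ is a voiceless stop between vowels /u/ and /a/, so it voices to [d]. /p/ is a voiceless stop between vowels /a/ and /e/, so it voices to [b]. /p/ is a voiceless stop between vowels /e/ and /e/, so it voices to [b]. /p/ is a voiceless stop between vowels /e/ and /e/, so it voices to [b]. /fegeutapeepeepet/ → fegeudabeebeebet.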